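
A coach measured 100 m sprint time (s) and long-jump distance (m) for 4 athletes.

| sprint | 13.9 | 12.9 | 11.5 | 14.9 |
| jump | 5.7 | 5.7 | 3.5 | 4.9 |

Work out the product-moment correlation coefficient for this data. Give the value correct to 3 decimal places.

0.593

n = 4, Σx = 53.2, Σy = 19.8, Σx² = 713.88, Σy² = 101.24, Σxy = 266.02
nΣxy − ΣxΣy = 1064.08 − 1053.36 = 10.72
nΣx² − (Σx)² = 2855.52 − 2830.24 = 25.28; nΣy² − (Σy)² = 404.96 − 392.04 = 12.92
r = 10.72 / √(25.28 × 12.92) = 10.72 / 18.0726 ≈ 0.593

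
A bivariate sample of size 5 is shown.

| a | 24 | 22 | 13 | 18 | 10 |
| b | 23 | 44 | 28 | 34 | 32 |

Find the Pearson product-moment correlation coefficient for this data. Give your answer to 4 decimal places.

0.0791

n = 5, Σa = 87, Σb = 161, Σa² = 1653, Σb² = 5429, Σab = 2816
nΣab − ΣaΣb = 14080 − 14007 = 73
nΣa² − (Σa)² = 8265 − 7569 = 696; nΣb² − (Σb)² = 27145 − 25921 = 1224
r = 73 / √(696 × 1224) = 73 / 922.9865 ≈ 0.0791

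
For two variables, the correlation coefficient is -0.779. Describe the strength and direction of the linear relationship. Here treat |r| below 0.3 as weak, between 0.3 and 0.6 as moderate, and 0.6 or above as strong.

r = -0.779 < 0 so the relationship is negative.
|r| = 0.779, which falls in the strong range.

strong negative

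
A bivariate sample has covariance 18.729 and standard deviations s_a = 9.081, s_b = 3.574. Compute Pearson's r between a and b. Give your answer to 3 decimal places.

r = Cov(a,b) / (s_a · s_b) = 18.729 / (9.081 × 3.574)
  = 18.729 / 32.4555 ≈ 0.577

0.577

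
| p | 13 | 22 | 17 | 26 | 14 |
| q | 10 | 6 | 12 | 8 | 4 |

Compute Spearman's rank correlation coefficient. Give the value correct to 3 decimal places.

-0.100

Rank p: 1, 4, 3, 5, 2
Rank q: 4, 2, 5, 3, 1
d = rank(p) − rank(q): -3, 2, -2, 2, 1; Σd² = 22
ρ = 1 − 6Σd² / [n(n²−1)] = 1 − 6×22 / (5×24) = 1 − 132/120 ≈ -0.100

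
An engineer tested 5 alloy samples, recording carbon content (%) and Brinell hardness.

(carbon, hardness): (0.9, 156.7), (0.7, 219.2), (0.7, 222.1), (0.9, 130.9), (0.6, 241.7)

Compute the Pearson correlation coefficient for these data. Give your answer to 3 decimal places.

n = 5, Σx = 3.8, Σy = 970.6, Σx² = 2.96, Σy² = 197485.64, Σxy = 712.77
nΣxy − ΣxΣy = 3563.85 − 3688.28 = -124.43
nΣx² − (Σx)² = 14.8 − 14.44 = 0.36; nΣy² − (Σy)² = 987428.2 − 942064.36 = 45363.84
r = -124.43 / √(0.36 × 45363.84) = -124.43 / 127.7927 ≈ -0.974

-0.974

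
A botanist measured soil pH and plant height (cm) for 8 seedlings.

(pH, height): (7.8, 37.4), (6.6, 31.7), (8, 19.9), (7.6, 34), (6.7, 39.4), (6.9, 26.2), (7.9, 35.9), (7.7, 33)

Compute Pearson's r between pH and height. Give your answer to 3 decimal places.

n = 8, Σx = 59.2, Σy = 257.5, Σx² = 440.36, Σy² = 8572.27, Σxy = 1901.01
nΣxy − ΣxΣy = 15208.08 − 15244 = -35.92
nΣx² − (Σx)² = 3522.88 − 3504.64 = 18.24; nΣy² − (Σy)² = 68578.16 − 66306.25 = 2271.91
r = -35.92 / √(18.24 × 2271.91) = -35.92 / 203.5673 ≈ -0.176

-0.176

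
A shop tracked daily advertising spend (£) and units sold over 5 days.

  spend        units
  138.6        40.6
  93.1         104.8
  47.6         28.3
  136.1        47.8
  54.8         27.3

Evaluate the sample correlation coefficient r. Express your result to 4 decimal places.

n = 5, Σx = 470.2, Σy = 248.8, Σx² = 51669.58, Σy² = 16462.42, Σxy = 24732.74
nΣxy − ΣxΣy = 123663.7 − 116985.76 = 6677.94
nΣx² − (Σx)² = 258347.9 − 221088.04 = 37259.86; nΣy² − (Σy)² = 82312.1 − 61901.44 = 20410.66
r = 6677.94 / √(37259.86 × 20410.66) = 6677.94 / 27577.1343 ≈ 0.2422

0.2422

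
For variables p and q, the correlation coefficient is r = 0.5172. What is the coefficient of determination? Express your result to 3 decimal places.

r² = (0.5172)² = 0.267

0.267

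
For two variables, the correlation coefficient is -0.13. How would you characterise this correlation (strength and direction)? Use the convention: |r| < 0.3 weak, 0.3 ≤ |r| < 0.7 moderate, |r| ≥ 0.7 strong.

weak negative

r = -0.13 < 0 so the relationship is negative.
|r| = 0.13, which falls in the weak range.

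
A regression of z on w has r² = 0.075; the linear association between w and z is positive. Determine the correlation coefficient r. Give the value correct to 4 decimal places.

|r| = √0.075 = 0.2739
The association is positive, so r = 0.2739.

0.2739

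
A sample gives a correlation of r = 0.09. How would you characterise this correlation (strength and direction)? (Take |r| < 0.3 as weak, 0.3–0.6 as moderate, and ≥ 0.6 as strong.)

weak positive

r = 0.09 > 0 so the relationship is positive.
|r| = 0.09, which falls in the weak range.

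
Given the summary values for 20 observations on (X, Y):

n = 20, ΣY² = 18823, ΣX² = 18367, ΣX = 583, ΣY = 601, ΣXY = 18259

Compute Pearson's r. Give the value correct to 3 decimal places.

r = (nΣXY − ΣXΣY) / √[(nΣX² − (ΣX)²)(nΣY² − (ΣY)²)]
Numerator: 20×18259 − 583×601 = 14797
Denominator: √[(367340 − 339889)(376460 − 361201)] = √[27451 × 15259] = 20466.4313
r = 14797 / 20466.4313 ≈ 0.723

0.723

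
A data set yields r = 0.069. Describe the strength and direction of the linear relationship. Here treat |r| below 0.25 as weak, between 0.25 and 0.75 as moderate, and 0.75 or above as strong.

r = 0.069 > 0 so the relationship is positive.
|r| = 0.069, which falls in the weak range.

weak positive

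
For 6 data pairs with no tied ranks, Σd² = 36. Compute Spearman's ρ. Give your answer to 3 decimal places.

-0.029

ρ = 1 − 6Σd² / [n(n²−1)] = 1 − 6×36 / (6×35)
  = 1 − 216/210 = 1 − 1.0286 ≈ -0.029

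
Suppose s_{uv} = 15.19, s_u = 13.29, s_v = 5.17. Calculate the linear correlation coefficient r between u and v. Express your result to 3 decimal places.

0.221

r = Cov(u,v) / (s_u · s_v) = 15.19 / (13.29 × 5.17)
  = 15.19 / 68.7093 ≈ 0.221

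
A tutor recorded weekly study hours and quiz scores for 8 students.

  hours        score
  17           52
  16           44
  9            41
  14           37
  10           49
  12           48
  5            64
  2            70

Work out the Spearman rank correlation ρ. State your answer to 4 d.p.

Rank hours: 8, 7, 3, 6, 4, 5, 2, 1
Rank score: 6, 3, 2, 1, 5, 4, 7, 8
d = rank(hours) − rank(score): 2, 4, 1, 5, -1, 1, -5, -7; Σd² = 122
ρ = 1 − 6Σd² / [n(n²−1)] = 1 − 6×122 / (8×63) = 1 − 732/504 ≈ -0.4524

-0.4524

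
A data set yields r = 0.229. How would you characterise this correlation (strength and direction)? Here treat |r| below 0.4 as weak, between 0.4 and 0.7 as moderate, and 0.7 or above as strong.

weak positive

r = 0.229 > 0 so the relationship is positive.
|r| = 0.229, which falls in the weak range.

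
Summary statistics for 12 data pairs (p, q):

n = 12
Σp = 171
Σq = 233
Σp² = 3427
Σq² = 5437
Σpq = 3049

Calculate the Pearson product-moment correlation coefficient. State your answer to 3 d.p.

r = (nΣpq − ΣpΣq) / √[(nΣp² − (Σp)²)(nΣq² − (Σq)²)]
Numerator: 12×3049 − 171×233 = -3255
Denominator: √[(41124 − 29241)(65244 − 54289)] = √[11883 × 10955] = 11409.5690
r = -3255 / 11409.5690 ≈ -0.285

-0.285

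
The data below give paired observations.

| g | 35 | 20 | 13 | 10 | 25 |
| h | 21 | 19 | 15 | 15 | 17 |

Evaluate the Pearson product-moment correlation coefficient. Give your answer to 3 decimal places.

n = 5, Σg = 103, Σh = 87, Σg² = 2519, Σh² = 1541, Σgh = 1885
nΣgh − ΣgΣh = 9425 − 8961 = 464
nΣg² − (Σg)² = 12595 − 10609 = 1986; nΣh² − (Σh)² = 7705 − 7569 = 136
r = 464 / √(1986 × 136) = 464 / 519.7076 ≈ 0.893

0.893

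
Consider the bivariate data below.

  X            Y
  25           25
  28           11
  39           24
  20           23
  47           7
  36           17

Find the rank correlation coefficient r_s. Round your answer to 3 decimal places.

Rank X: 2, 3, 5, 1, 6, 4
Rank Y: 6, 2, 5, 4, 1, 3
d = rank(X) − rank(Y): -4, 1, 0, -3, 5, 1; Σd² = 52
ρ = 1 − 6Σd² / [n(n²−1)] = 1 − 6×52 / (6×35) = 1 − 312/210 ≈ -0.486

-0.486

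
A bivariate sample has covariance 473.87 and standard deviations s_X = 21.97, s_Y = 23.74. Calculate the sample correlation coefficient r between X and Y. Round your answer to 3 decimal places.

r = Cov(X,Y) / (s_X · s_Y) = 473.87 / (21.97 × 23.74)
  = 473.87 / 521.5678 ≈ 0.909

0.909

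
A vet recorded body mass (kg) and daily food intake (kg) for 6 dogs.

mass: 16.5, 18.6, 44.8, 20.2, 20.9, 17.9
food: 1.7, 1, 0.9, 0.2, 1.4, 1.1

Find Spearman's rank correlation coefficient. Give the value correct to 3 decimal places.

-0.543

Rank mass: 1, 3, 6, 4, 5, 2
Rank food: 6, 3, 2, 1, 5, 4
d = rank(mass) − rank(food): -5, 0, 4, 3, 0, -2; Σd² = 54
ρ = 1 − 6Σd² / [n(n²−1)] = 1 − 6×54 / (6×35) = 1 − 324/210 ≈ -0.543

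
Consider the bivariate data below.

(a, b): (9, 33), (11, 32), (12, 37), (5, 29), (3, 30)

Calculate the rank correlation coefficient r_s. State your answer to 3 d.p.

0.800

Rank a: 3, 4, 5, 2, 1
Rank b: 4, 3, 5, 1, 2
d = rank(a) − rank(b): -1, 1, 0, 1, -1; Σd² = 4
ρ = 1 − 6Σd² / [n(n²−1)] = 1 − 6×4 / (5×24) = 1 − 24/120 ≈ 0.800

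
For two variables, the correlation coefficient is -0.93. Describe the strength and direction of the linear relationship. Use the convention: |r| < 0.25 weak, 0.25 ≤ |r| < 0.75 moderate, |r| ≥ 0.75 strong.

strong negative

r = -0.93 < 0 so the relationship is negative.
|r| = 0.93, which falls in the strong range.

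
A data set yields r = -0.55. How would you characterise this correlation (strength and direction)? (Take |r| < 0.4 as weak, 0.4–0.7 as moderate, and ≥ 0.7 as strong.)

moderate negative

r = -0.55 < 0 so the relationship is negative.
|r| = 0.55, which falls in the moderate range.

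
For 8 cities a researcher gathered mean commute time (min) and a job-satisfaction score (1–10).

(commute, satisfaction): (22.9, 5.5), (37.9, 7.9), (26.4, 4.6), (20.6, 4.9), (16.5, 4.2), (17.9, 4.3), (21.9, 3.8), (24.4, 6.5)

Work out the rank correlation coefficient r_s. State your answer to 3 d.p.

Rank commute: 5, 8, 7, 3, 1, 2, 4, 6
Rank satisfaction: 6, 8, 4, 5, 2, 3, 1, 7
d = rank(commute) − rank(satisfaction): -1, 0, 3, -2, -1, -1, 3, -1; Σd² = 26
ρ = 1 − 6Σd² / [n(n²−1)] = 1 − 6×26 / (8×63) = 1 − 156/504 ≈ 0.690

0.690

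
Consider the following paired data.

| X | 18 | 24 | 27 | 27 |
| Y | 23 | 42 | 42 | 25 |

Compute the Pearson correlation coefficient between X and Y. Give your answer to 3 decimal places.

n = 4, ΣX = 96, ΣY = 132, ΣX² = 2358, ΣY² = 4682, ΣXY = 3231
nΣXY − ΣXΣY = 12924 − 12672 = 252
nΣX² − (ΣX)² = 9432 − 9216 = 216; nΣY² − (ΣY)² = 18728 − 17424 = 1304
r = 252 / √(216 × 1304) = 252 / 530.7203 ≈ 0.475

0.475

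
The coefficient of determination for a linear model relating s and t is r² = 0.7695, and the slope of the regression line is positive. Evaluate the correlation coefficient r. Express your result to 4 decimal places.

|r| = √0.7695 = 0.8772
The association is positive, so r = 0.8772.

0.8772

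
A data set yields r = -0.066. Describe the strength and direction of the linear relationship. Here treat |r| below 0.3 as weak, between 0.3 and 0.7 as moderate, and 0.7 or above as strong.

r = -0.066 < 0 so the relationship is negative.
|r| = 0.066, which falls in the weak range.

weak negative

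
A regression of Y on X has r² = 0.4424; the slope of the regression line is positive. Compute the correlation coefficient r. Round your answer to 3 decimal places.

|r| = √0.4424 = 0.665
The association is positive, so r = 0.665.

0.665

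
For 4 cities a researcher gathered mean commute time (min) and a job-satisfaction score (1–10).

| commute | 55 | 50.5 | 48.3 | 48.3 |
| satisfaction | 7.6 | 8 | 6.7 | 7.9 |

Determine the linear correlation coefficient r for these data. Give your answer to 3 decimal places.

0.236

n = 4, Σx = 202.1, Σy = 30.2, Σx² = 10241.03, Σy² = 229.06, Σxy = 1527.18
nΣxy − ΣxΣy = 6108.72 − 6103.42 = 5.3
nΣx² − (Σx)² = 40964.12 − 40844.41 = 119.71; nΣy² − (Σy)² = 916.24 − 912.04 = 4.2
r = 5.3 / √(119.71 × 4.2) = 5.3 / 22.4228 ≈ 0.236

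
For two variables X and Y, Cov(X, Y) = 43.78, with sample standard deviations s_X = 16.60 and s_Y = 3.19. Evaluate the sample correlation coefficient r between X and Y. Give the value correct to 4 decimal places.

0.8268

r = Cov(X,Y) / (s_X · s_Y) = 43.78 / (16.60 × 3.19)
  = 43.78 / 52.9540 ≈ 0.8268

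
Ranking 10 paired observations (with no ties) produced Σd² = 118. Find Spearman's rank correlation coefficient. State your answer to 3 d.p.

ρ = 1 − 6Σd² / [n(n²−1)] = 1 − 6×118 / (10×99)
  = 1 − 708/990 = 1 − 0.7152 ≈ 0.285

0.285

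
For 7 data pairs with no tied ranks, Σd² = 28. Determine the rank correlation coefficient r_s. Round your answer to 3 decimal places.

ρ = 1 − 6Σd² / [n(n²−1)] = 1 − 6×28 / (7×48)
  = 1 − 168/336 = 1 − 0.5000 ≈ 0.500

0.500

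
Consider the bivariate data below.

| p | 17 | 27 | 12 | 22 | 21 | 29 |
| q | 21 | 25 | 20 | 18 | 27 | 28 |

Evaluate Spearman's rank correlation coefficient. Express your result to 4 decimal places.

0.5429

Rank p: 2, 5, 1, 4, 3, 6
Rank q: 3, 4, 2, 1, 5, 6
d = rank(p) − rank(q): -1, 1, -1, 3, -2, 0; Σd² = 16
ρ = 1 − 6Σd² / [n(n²−1)] = 1 − 6×16 / (6×35) = 1 − 96/210 ≈ 0.5429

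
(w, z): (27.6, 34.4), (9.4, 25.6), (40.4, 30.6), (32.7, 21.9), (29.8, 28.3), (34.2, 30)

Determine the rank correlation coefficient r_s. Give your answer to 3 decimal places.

0.200

Rank w: 2, 1, 6, 4, 3, 5
Rank z: 6, 2, 5, 1, 3, 4
d = rank(w) − rank(z): -4, -1, 1, 3, 0, 1; Σd² = 28
ρ = 1 − 6Σd² / [n(n²−1)] = 1 − 6×28 / (6×35) = 1 − 168/210 ≈ 0.200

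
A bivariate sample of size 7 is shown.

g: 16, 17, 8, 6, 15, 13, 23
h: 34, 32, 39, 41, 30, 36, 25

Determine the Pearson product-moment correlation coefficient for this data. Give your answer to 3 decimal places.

-0.956

n = 7, Σg = 98, Σh = 237, Σg² = 1568, Σh² = 8203, Σgh = 3139
nΣgh − ΣgΣh = 21973 − 23226 = -1253
nΣg² − (Σg)² = 10976 − 9604 = 1372; nΣh² − (Σh)² = 57421 − 56169 = 1252
r = -1253 / √(1372 × 1252) = -1253 / 1310.6273 ≈ -0.956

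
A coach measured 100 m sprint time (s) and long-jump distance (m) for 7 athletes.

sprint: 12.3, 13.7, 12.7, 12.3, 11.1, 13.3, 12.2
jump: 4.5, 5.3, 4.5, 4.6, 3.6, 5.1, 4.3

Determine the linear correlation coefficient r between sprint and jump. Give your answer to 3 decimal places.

n = 7, Σx = 87.6, Σy = 31.9, Σx² = 1100.5, Σy² = 147.21, Σxy = 401.94
nΣxy − ΣxΣy = 2813.58 − 2794.44 = 19.14
nΣx² − (Σx)² = 7703.5 − 7673.76 = 29.74; nΣy² − (Σy)² = 1030.47 − 1017.61 = 12.86
r = 19.14 / √(29.74 × 12.86) = 19.14 / 19.5565 ≈ 0.979

0.979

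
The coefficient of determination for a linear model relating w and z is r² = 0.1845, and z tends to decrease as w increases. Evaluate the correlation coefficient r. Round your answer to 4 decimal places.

|r| = √0.1845 = 0.4295
The association is negative, so r = −0.4295.

-0.4295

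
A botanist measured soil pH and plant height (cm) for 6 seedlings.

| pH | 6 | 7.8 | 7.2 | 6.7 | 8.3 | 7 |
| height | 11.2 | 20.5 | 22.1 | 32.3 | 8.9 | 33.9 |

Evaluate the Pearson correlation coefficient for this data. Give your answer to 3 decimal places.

n = 6, Σx = 43, Σy = 128.9, Σx² = 311.46, Σy² = 3305.81, Σxy = 913.8
nΣxy − ΣxΣy = 5482.8 − 5542.7 = -59.9
nΣx² − (Σx)² = 1868.76 − 1849 = 19.76; nΣy² − (Σy)² = 19834.86 − 16615.21 = 3219.65
r = -59.9 / √(19.76 × 3219.65) = -59.9 / 252.2306 ≈ -0.237

-0.237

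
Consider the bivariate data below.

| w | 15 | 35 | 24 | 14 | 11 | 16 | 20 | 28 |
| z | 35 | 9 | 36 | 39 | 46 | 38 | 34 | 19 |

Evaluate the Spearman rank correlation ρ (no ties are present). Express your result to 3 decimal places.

-0.881

Rank w: 3, 8, 6, 2, 1, 4, 5, 7
Rank z: 4, 1, 5, 7, 8, 6, 3, 2
d = rank(w) − rank(z): -1, 7, 1, -5, -7, -2, 2, 5; Σd² = 158
ρ = 1 − 6Σd² / [n(n²−1)] = 1 − 6×158 / (8×63) = 1 − 948/504 ≈ -0.881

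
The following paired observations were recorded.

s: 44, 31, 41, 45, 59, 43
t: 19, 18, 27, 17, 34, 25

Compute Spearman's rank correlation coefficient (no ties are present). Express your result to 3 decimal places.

0.200

Rank s: 4, 1, 2, 5, 6, 3
Rank t: 3, 2, 5, 1, 6, 4
d = rank(s) − rank(t): 1, -1, -3, 4, 0, -1; Σd² = 28
ρ = 1 − 6Σd² / [n(n²−1)] = 1 − 6×28 / (6×35) = 1 − 168/210 ≈ 0.200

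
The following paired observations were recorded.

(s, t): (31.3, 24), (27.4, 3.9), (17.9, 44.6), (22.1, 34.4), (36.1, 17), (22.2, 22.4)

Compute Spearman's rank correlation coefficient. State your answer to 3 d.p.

-0.714

Rank s: 5, 4, 1, 2, 6, 3
Rank t: 4, 1, 6, 5, 2, 3
d = rank(s) − rank(t): 1, 3, -5, -3, 4, 0; Σd² = 60
ρ = 1 − 6Σd² / [n(n²−1)] = 1 − 6×60 / (6×35) = 1 − 360/210 ≈ -0.714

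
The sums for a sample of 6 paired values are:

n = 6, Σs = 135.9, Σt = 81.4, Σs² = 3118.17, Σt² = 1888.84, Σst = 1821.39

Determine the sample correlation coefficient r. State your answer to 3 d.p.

r = (nΣst − ΣsΣt) / √[(nΣs² − (Σs)²)(nΣt² − (Σt)²)]
Numerator: 6×1821.39 − 135.9×81.4 = -133.92
Denominator: √[(18709.02 − 18468.81)(11333.04 − 6625.96)] = √[240.21 × 4707.08] = 1063.3380
r = -133.92 / 1063.3380 ≈ -0.126

-0.126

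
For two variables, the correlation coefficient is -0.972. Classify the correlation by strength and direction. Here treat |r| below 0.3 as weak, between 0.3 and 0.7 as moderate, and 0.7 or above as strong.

r = -0.972 < 0 so the relationship is negative.
|r| = 0.972, which falls in the strong range.

strong negative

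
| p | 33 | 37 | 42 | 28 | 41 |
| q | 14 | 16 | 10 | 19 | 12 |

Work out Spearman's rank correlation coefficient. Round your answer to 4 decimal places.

-0.9000

Rank p: 2, 3, 5, 1, 4
Rank q: 3, 4, 1, 5, 2
d = rank(p) − rank(q): -1, -1, 4, -4, 2; Σd² = 38
ρ = 1 − 6Σd² / [n(n²−1)] = 1 − 6×38 / (5×24) = 1 − 228/120 ≈ -0.9000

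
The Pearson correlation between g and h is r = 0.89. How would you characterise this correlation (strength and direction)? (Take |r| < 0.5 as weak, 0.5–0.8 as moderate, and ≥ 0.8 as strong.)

r = 0.89 > 0 so the relationship is positive.
|r| = 0.89, which falls in the strong range.

strong positive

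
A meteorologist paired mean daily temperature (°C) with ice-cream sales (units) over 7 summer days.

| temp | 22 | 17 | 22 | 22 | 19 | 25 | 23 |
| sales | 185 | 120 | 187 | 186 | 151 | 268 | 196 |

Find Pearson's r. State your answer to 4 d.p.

n = 7, Σx = 150, Σy = 1293, Σx² = 3256, Σy² = 251231, Σxy = 28393
nΣxy − ΣxΣy = 198751 − 193950 = 4801
nΣx² − (Σx)² = 22792 − 22500 = 292; nΣy² − (Σy)² = 1758617 − 1671849 = 86768
r = 4801 / √(292 × 86768) = 4801 / 5033.5133 ≈ 0.9538

0.9538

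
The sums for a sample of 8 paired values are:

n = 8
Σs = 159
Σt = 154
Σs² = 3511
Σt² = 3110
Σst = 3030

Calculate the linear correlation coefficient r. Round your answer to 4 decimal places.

-0.1361

r = (nΣst − ΣsΣt) / √[(nΣs² − (Σs)²)(nΣt² − (Σt)²)]
Numerator: 8×3030 − 159×154 = -246
Denominator: √[(28088 − 25281)(24880 − 23716)] = √[2807 × 1164] = 1807.5807
r = -246 / 1807.5807 ≈ -0.1361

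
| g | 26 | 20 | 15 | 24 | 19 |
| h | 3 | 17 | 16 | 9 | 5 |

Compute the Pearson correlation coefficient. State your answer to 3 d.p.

-0.649

n = 5, Σg = 104, Σh = 50, Σg² = 2238, Σh² = 660, Σgh = 969
nΣgh − ΣgΣh = 4845 − 5200 = -355
nΣg² − (Σg)² = 11190 − 10816 = 374; nΣh² − (Σh)² = 3300 − 2500 = 800
r = -355 / √(374 × 800) = -355 / 546.9918 ≈ -0.649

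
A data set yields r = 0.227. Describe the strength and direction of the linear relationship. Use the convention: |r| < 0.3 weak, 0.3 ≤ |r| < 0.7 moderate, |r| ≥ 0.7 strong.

weak positive

r = 0.227 > 0 so the relationship is positive.
|r| = 0.227, which falls in the weak range.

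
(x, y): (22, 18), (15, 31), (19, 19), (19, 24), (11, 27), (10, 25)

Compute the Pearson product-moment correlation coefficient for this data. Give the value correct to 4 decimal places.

-0.6696

n = 6, Σx = 96, Σy = 144, Σx² = 1652, Σy² = 3576, Σxy = 2225
nΣxy − ΣxΣy = 13350 − 13824 = -474
nΣx² − (Σx)² = 9912 − 9216 = 696; nΣy² − (Σy)² = 21456 − 20736 = 720
r = -474 / √(696 × 720) = -474 / 707.8983 ≈ -0.6696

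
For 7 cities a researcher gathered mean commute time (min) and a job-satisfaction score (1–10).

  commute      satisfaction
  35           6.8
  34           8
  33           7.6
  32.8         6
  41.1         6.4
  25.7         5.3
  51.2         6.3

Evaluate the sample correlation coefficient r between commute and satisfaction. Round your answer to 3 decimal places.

n = 7, Σx = 252.8, Σy = 46.4, Σx² = 9516.98, Σy² = 312.74, Σxy = 1679.41
nΣxy − ΣxΣy = 11755.87 − 11729.92 = 25.95
nΣx² − (Σx)² = 66618.86 − 63907.84 = 2711.02; nΣy² − (Σy)² = 2189.18 − 2152.96 = 36.22
r = 25.95 / √(2711.02 × 36.22) = 25.95 / 313.3579 ≈ 0.083

0.083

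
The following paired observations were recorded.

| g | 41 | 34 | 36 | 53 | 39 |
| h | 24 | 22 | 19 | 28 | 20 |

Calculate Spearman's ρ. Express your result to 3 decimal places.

Rank g: 4, 1, 2, 5, 3
Rank h: 4, 3, 1, 5, 2
d = rank(g) − rank(h): 0, -2, 1, 0, 1; Σd² = 6
ρ = 1 − 6Σd² / [n(n²−1)] = 1 − 6×6 / (5×24) = 1 − 36/120 ≈ 0.700

0.700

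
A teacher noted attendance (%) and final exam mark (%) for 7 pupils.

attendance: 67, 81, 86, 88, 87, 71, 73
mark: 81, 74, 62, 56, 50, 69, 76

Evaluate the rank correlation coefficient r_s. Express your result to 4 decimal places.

Rank attendance: 1, 4, 5, 7, 6, 2, 3
Rank mark: 7, 5, 3, 2, 1, 4, 6
d = rank(attendance) − rank(mark): -6, -1, 2, 5, 5, -2, -3; Σd² = 104
ρ = 1 − 6Σd² / [n(n²−1)] = 1 − 6×104 / (7×48) = 1 − 624/336 ≈ -0.8571

-0.8571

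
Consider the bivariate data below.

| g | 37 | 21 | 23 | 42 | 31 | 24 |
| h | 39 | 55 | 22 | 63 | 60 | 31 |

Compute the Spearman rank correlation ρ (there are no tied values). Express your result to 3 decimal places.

0.543

Rank g: 5, 1, 2, 6, 4, 3
Rank h: 3, 4, 1, 6, 5, 2
d = rank(g) − rank(h): 2, -3, 1, 0, -1, 1; Σd² = 16
ρ = 1 − 6Σd² / [n(n²−1)] = 1 − 6×16 / (6×35) = 1 − 96/210 ≈ 0.543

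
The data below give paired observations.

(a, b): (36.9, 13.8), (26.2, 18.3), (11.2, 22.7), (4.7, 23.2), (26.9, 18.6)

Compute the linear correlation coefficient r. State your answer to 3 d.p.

-0.974

n = 5, Σa = 105.9, Σb = 96.6, Σa² = 2919.19, Σb² = 1924.82, Σab = 1852.3
nΣab − ΣaΣb = 9261.5 − 10229.94 = -968.44
nΣa² − (Σa)² = 14595.95 − 11214.81 = 3381.14; nΣb² − (Σb)² = 9624.1 − 9331.56 = 292.54
r = -968.44 / √(3381.14 × 292.54) = -968.44 / 994.5445 ≈ -0.974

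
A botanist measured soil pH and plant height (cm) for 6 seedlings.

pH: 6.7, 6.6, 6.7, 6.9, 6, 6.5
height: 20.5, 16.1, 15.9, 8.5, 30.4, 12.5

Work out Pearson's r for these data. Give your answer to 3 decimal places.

-0.846

n = 6, Σx = 39.4, Σy = 103.9, Σx² = 259.2, Σy² = 2084.93, Σxy = 672.44
nΣxy − ΣxΣy = 4034.64 − 4093.66 = -59.02
nΣx² − (Σx)² = 1555.2 − 1552.36 = 2.84; nΣy² − (Σy)² = 12509.58 − 10795.21 = 1714.37
r = -59.02 / √(2.84 × 1714.37) = -59.02 / 69.7769 ≈ -0.846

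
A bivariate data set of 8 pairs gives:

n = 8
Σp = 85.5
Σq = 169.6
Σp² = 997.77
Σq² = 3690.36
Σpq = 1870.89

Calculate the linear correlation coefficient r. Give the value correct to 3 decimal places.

r = (nΣpq − ΣpΣq) / √[(nΣp² − (Σp)²)(nΣq² − (Σq)²)]
Numerator: 8×1870.89 − 85.5×169.6 = 466.32
Denominator: √[(7982.16 − 7310.25)(29522.88 − 28764.16)] = √[671.91 × 758.72] = 713.9969
r = 466.32 / 713.9969 ≈ 0.653

0.653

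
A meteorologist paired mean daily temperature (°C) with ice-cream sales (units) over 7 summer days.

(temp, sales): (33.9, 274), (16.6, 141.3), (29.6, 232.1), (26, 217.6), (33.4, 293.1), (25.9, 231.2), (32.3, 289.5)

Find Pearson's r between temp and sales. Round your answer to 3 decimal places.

n = 7, Σx = 197.7, Σy = 1678.8, Σx² = 5806.59, Σy² = 419433.16, Σxy = 49290.41
nΣxy − ΣxΣy = 345032.87 − 331898.76 = 13134.11
nΣx² − (Σx)² = 40646.13 − 39085.29 = 1560.84; nΣy² − (Σy)² = 2936032.12 − 2818369.44 = 117662.68
r = 13134.11 / √(1560.84 × 117662.68) = 13134.11 / 13551.8492 ≈ 0.969

0.969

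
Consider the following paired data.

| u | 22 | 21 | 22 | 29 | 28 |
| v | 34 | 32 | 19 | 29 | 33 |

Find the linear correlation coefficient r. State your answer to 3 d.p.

n = 5, Σu = 122, Σv = 147, Σu² = 3034, Σv² = 4471, Σuv = 3603
nΣuv − ΣuΣv = 18015 − 17934 = 81
nΣu² − (Σu)² = 15170 − 14884 = 286; nΣv² − (Σv)² = 22355 − 21609 = 746
r = 81 / √(286 × 746) = 81 / 461.9048 ≈ 0.175

0.175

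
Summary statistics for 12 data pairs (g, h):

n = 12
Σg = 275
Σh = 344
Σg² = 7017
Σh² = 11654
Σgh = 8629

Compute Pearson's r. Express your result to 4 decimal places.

r = (nΣgh − ΣgΣh) / √[(nΣg² − (Σg)²)(nΣh² − (Σh)²)]
Numerator: 12×8629 − 275×344 = 8948
Denominator: √[(84204 − 75625)(139848 − 118336)] = √[8579 × 21512] = 13584.9714
r = 8948 / 13584.9714 ≈ 0.6587

0.6587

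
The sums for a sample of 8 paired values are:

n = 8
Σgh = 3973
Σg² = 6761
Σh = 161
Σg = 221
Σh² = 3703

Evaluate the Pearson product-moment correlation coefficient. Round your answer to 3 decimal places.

r = (nΣgh − ΣgΣh) / √[(nΣg² − (Σg)²)(nΣh² − (Σh)²)]
Numerator: 8×3973 − 221×161 = -3797
Denominator: √[(54088 − 48841)(29624 − 25921)] = √[5247 × 3703] = 4407.9066
r = -3797 / 4407.9066 ≈ -0.861

-0.861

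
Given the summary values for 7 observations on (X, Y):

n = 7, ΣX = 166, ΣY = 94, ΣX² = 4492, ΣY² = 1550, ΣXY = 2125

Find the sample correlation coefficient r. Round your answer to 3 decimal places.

r = (nΣXY − ΣXΣY) / √[(nΣX² − (ΣX)²)(nΣY² − (ΣY)²)]
Numerator: 7×2125 − 166×94 = -729
Denominator: √[(31444 − 27556)(10850 − 8836)] = √[3888 × 2014] = 2798.2909
r = -729 / 2798.2909 ≈ -0.261

-0.261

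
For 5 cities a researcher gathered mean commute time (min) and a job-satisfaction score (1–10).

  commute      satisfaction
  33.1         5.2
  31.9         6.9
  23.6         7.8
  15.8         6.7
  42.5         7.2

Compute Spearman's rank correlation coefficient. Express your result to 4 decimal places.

0.0000

Rank commute: 4, 3, 2, 1, 5
Rank satisfaction: 1, 3, 5, 2, 4
d = rank(commute) − rank(satisfaction): 3, 0, -3, -1, 1; Σd² = 20
ρ = 1 − 6Σd² / [n(n²−1)] = 1 − 6×20 / (5×24) = 1 − 120/120 ≈ 0.0000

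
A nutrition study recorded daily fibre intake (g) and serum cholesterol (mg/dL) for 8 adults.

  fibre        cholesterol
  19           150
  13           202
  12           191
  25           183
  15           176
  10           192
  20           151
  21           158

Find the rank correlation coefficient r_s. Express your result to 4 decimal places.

-0.5952

Rank fibre: 5, 3, 2, 8, 4, 1, 6, 7
Rank cholesterol: 1, 8, 6, 5, 4, 7, 2, 3
d = rank(fibre) − rank(cholesterol): 4, -5, -4, 3, 0, -6, 4, 4; Σd² = 134
ρ = 1 − 6Σd² / [n(n²−1)] = 1 − 6×134 / (8×63) = 1 − 804/504 ≈ -0.5952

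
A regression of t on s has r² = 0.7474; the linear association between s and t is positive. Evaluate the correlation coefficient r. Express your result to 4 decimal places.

|r| = √0.7474 = 0.8645
The association is positive, so r = 0.8645.

0.8645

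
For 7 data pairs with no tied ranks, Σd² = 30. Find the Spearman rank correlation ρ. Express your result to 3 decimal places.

0.464

ρ = 1 − 6Σd² / [n(n²−1)] = 1 − 6×30 / (7×48)
  = 1 − 180/336 = 1 − 0.5357 ≈ 0.464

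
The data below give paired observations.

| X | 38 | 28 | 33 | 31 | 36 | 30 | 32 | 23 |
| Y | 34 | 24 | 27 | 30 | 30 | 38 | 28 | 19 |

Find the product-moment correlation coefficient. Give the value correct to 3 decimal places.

0.641

n = 8, ΣX = 251, ΣY = 230, ΣX² = 8027, ΣY² = 6850, ΣXY = 7338
nΣXY − ΣXΣY = 58704 − 57730 = 974
nΣX² − (ΣX)² = 64216 − 63001 = 1215; nΣY² − (ΣY)² = 54800 − 52900 = 1900
r = 974 / √(1215 × 1900) = 974 / 1519.3749 ≈ 0.641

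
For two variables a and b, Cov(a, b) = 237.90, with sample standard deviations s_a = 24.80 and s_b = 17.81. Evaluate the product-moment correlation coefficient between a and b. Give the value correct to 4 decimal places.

r = Cov(a,b) / (s_a · s_b) = 237.90 / (24.80 × 17.81)
  = 237.90 / 441.6880 ≈ 0.5386

0.5386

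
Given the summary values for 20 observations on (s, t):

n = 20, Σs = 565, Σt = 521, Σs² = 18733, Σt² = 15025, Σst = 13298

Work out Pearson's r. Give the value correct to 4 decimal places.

r = (nΣst − ΣsΣt) / √[(nΣs² − (Σs)²)(nΣt² − (Σt)²)]
Numerator: 20×13298 − 565×521 = -28405
Denominator: √[(374660 − 319225)(300500 − 271441)] = √[55435 × 29059] = 40135.8402
r = -28405 / 40135.8402 ≈ -0.7077

-0.7077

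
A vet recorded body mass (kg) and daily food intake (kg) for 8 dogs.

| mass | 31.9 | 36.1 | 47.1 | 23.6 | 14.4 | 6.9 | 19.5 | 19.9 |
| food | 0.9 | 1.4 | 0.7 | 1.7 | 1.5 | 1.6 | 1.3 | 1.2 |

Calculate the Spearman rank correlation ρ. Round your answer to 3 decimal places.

Rank mass: 6, 7, 8, 5, 2, 1, 3, 4
Rank food: 2, 5, 1, 8, 6, 7, 4, 3
d = rank(mass) − rank(food): 4, 2, 7, -3, -4, -6, -1, 1; Σd² = 132
ρ = 1 − 6Σd² / [n(n²−1)] = 1 − 6×132 / (8×63) = 1 − 792/504 ≈ -0.571

-0.571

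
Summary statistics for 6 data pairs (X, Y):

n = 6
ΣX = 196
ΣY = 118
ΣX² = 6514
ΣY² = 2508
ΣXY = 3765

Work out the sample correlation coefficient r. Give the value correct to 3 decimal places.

r = (nΣXY − ΣXΣY) / √[(nΣX² − (ΣX)²)(nΣY² − (ΣY)²)]
Numerator: 6×3765 − 196×118 = -538
Denominator: √[(39084 − 38416)(15048 − 13924)] = √[668 × 1124] = 866.5056
r = -538 / 866.5056 ≈ -0.621

-0.621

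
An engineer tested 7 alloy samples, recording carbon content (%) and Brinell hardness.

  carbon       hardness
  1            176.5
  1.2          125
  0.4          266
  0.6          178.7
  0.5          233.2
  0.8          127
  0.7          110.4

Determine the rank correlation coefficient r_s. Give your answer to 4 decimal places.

Rank carbon: 6, 7, 1, 3, 2, 5, 4
Rank hardness: 4, 2, 7, 5, 6, 3, 1
d = rank(carbon) − rank(hardness): 2, 5, -6, -2, -4, 2, 3; Σd² = 98
ρ = 1 − 6Σd² / [n(n²−1)] = 1 − 6×98 / (7×48) = 1 − 588/336 ≈ -0.7500

-0.7500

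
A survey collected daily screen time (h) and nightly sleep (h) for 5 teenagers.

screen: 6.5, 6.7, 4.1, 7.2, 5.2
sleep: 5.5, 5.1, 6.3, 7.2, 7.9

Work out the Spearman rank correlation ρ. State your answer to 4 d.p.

Rank screen: 3, 4, 1, 5, 2
Rank sleep: 2, 1, 3, 4, 5
d = rank(screen) − rank(sleep): 1, 3, -2, 1, -3; Σd² = 24
ρ = 1 − 6Σd² / [n(n²−1)] = 1 − 6×24 / (5×24) = 1 − 144/120 ≈ -0.2000

-0.2000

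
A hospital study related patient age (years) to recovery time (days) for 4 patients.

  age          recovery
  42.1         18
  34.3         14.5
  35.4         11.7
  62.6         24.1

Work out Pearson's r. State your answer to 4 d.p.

0.9505

n = 4, Σx = 174.4, Σy = 68.3, Σx² = 8120.82, Σy² = 1251.95, Σxy = 3177.99
nΣxy − ΣxΣy = 12711.96 − 11911.52 = 800.44
nΣx² − (Σx)² = 32483.28 − 30415.36 = 2067.92; nΣy² − (Σy)² = 5007.8 − 4664.89 = 342.91
r = 800.44 / √(2067.92 × 342.91) = 800.44 / 842.0870 ≈ 0.9505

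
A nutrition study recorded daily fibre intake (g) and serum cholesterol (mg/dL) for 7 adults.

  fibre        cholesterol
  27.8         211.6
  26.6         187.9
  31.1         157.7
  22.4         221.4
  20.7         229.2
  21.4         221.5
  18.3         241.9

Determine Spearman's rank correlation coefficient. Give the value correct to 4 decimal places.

Rank fibre: 6, 5, 7, 4, 2, 3, 1
Rank cholesterol: 3, 2, 1, 4, 6, 5, 7
d = rank(fibre) − rank(cholesterol): 3, 3, 6, 0, -4, -2, -6; Σd² = 110
ρ = 1 − 6Σd² / [n(n²−1)] = 1 − 6×110 / (7×48) = 1 − 660/336 ≈ -0.9643

-0.9643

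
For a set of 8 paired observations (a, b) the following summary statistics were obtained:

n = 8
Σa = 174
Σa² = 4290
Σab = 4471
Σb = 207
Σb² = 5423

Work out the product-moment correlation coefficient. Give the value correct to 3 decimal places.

-0.170

r = (nΣab − ΣaΣb) / √[(nΣa² − (Σa)²)(nΣb² − (Σb)²)]
Numerator: 8×4471 − 174×207 = -250
Denominator: √[(34320 − 30276)(43384 − 42849)] = √[4044 × 535] = 1470.8977
r = -250 / 1470.8977 ≈ -0.170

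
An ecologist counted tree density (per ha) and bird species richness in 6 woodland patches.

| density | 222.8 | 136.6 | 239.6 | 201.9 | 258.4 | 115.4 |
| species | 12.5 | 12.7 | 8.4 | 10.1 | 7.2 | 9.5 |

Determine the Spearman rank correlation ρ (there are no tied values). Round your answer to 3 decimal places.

Rank density: 4, 2, 5, 3, 6, 1
Rank species: 5, 6, 2, 4, 1, 3
d = rank(density) − rank(species): -1, -4, 3, -1, 5, -2; Σd² = 56
ρ = 1 − 6Σd² / [n(n²−1)] = 1 − 6×56 / (6×35) = 1 − 336/210 ≈ -0.600

-0.600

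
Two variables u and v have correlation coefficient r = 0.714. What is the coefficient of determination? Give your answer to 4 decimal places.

r² = (0.714)² = 0.5098

0.5098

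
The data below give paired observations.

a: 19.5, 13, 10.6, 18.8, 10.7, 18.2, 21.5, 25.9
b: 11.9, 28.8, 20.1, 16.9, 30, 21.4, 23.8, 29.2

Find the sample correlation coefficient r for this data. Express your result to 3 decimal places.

n = 8, Σa = 138.2, Σb = 182.1, Σa² = 2593.84, Σb² = 4437.71, Σab = 3115.69
nΣab − ΣaΣb = 24925.52 − 25166.22 = -240.7
nΣa² − (Σa)² = 20750.72 − 19099.24 = 1651.48; nΣb² − (Σb)² = 35501.68 − 33160.41 = 2341.27
r = -240.7 / √(1651.48 × 2341.27) = -240.7 / 1966.3572 ≈ -0.122

-0.122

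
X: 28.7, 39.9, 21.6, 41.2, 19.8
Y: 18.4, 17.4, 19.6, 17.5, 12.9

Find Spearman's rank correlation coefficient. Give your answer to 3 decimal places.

0.100

Rank X: 3, 4, 2, 5, 1
Rank Y: 4, 2, 5, 3, 1
d = rank(X) − rank(Y): -1, 2, -3, 2, 0; Σd² = 18
ρ = 1 − 6Σd² / [n(n²−1)] = 1 − 6×18 / (5×24) = 1 − 108/120 ≈ 0.100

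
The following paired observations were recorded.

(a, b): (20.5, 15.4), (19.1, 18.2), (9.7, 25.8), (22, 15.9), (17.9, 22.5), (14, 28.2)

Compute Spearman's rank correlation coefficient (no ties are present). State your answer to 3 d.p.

Rank a: 5, 4, 1, 6, 3, 2
Rank b: 1, 3, 5, 2, 4, 6
d = rank(a) − rank(b): 4, 1, -4, 4, -1, -4; Σd² = 66
ρ = 1 − 6Σd² / [n(n²−1)] = 1 − 6×66 / (6×35) = 1 − 396/210 ≈ -0.886

-0.886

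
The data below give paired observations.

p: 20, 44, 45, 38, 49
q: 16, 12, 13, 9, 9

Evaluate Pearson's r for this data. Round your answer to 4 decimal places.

n = 5, Σp = 196, Σq = 59, Σp² = 8206, Σq² = 731, Σpq = 2216
nΣpq − ΣpΣq = 11080 − 11564 = -484
nΣp² − (Σp)² = 41030 − 38416 = 2614; nΣq² − (Σq)² = 3655 − 3481 = 174
r = -484 / √(2614 × 174) = -484 / 674.4153 ≈ -0.7177

-0.7177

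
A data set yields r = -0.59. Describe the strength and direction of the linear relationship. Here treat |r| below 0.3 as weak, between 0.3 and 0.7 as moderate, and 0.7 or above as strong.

moderate negative

r = -0.59 < 0 so the relationship is negative.
|r| = 0.59, which falls in the moderate range.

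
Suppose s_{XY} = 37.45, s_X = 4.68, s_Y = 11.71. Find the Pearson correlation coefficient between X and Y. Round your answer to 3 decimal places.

r = Cov(X,Y) / (s_X · s_Y) = 37.45 / (4.68 × 11.71)
  = 37.45 / 54.8028 ≈ 0.683

0.683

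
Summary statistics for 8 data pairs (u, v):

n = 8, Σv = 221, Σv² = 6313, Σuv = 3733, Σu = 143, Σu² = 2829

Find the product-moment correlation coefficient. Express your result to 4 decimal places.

r = (nΣuv − ΣuΣv) / √[(nΣu² − (Σu)²)(nΣv² − (Σv)²)]
Numerator: 8×3733 − 143×221 = -1739
Denominator: √[(22632 − 20449)(50504 − 48841)] = √[2183 × 1663] = 1905.3422
r = -1739 / 1905.3422 ≈ -0.9127

-0.9127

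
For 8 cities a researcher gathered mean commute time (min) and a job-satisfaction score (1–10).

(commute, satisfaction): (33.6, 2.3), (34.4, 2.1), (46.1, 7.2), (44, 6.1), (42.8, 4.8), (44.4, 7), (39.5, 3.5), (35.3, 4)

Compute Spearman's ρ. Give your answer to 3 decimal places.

0.952

Rank commute: 1, 2, 8, 6, 5, 7, 4, 3
Rank satisfaction: 2, 1, 8, 6, 5, 7, 3, 4
d = rank(commute) − rank(satisfaction): -1, 1, 0, 0, 0, 0, 1, -1; Σd² = 4
ρ = 1 − 6Σd² / [n(n²−1)] = 1 − 6×4 / (8×63) = 1 − 24/504 ≈ 0.952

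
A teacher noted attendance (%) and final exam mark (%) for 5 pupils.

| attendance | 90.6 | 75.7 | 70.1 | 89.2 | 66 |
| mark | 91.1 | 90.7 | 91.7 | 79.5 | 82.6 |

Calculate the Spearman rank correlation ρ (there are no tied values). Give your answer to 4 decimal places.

0.0000

Rank attendance: 5, 3, 2, 4, 1
Rank mark: 4, 3, 5, 1, 2
d = rank(attendance) − rank(mark): 1, 0, -3, 3, -1; Σd² = 20
ρ = 1 − 6Σd² / [n(n²−1)] = 1 − 6×20 / (5×24) = 1 − 120/120 ≈ 0.0000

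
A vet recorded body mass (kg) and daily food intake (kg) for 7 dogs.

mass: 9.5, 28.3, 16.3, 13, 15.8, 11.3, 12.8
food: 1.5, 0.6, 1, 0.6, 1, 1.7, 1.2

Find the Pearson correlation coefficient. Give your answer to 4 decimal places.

-0.6722

n = 7, Σx = 107, Σy = 7.6, Σx² = 1867, Σy² = 9.3, Σxy = 105.7
nΣxy − ΣxΣy = 739.9 − 813.2 = -73.3
nΣx² − (Σx)² = 13069 − 11449 = 1620; nΣy² − (Σy)² = 65.1 − 57.76 = 7.34
r = -73.3 / √(1620 × 7.34) = -73.3 / 109.0449 ≈ -0.6722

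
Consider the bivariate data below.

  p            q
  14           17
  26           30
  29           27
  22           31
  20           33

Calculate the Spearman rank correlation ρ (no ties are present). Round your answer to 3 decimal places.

Rank p: 1, 4, 5, 3, 2
Rank q: 1, 3, 2, 4, 5
d = rank(p) − rank(q): 0, 1, 3, -1, -3; Σd² = 20
ρ = 1 − 6Σd² / [n(n²−1)] = 1 − 6×20 / (5×24) = 1 − 120/120 ≈ 0.000

0.000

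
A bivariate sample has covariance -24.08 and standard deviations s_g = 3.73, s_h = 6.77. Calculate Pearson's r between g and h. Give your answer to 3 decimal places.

r = Cov(g,h) / (s_g · s_h) = -24.08 / (3.73 × 6.77)
  = -24.08 / 25.2521 ≈ -0.954

-0.954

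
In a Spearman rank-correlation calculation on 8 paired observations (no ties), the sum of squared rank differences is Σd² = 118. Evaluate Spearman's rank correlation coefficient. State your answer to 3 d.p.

-0.405

ρ = 1 − 6Σd² / [n(n²−1)] = 1 − 6×118 / (8×63)
  = 1 − 708/504 = 1 − 1.4048 ≈ -0.405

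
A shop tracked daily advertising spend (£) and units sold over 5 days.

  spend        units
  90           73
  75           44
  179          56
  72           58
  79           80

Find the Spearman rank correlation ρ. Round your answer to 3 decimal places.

0.100

Rank spend: 4, 2, 5, 1, 3
Rank units: 4, 1, 2, 3, 5
d = rank(spend) − rank(units): 0, 1, 3, -2, -2; Σd² = 18
ρ = 1 − 6Σd² / [n(n²−1)] = 1 − 6×18 / (5×24) = 1 − 108/120 ≈ 0.100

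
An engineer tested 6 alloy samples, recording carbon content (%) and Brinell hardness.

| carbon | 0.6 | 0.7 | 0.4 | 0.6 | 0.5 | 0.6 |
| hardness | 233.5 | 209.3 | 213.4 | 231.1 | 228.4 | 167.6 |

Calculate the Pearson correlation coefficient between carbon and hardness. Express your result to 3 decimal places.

-0.142

n = 6, Σx = 3.4, Σy = 1283.3, Σx² = 1.98, Σy² = 277531.83, Σxy = 725.39
nΣxy − ΣxΣy = 4352.34 − 4363.22 = -10.88
nΣx² − (Σx)² = 11.88 − 11.56 = 0.32; nΣy² − (Σy)² = 1665190.98 − 1646858.89 = 18332.09
r = -10.88 / √(0.32 × 18332.09) = -10.88 / 76.5916 ≈ -0.142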